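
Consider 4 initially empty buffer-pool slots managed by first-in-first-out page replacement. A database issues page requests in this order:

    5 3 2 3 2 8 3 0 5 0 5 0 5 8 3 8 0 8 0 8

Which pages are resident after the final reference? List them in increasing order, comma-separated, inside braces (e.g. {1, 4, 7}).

5 -> miss, frames {5}
3 -> miss, frames {5,3}
2 -> miss, frames {5,3,2}
3 -> hit
2 -> hit
8 -> miss, frames {5,3,2,8}
3 -> hit
0 -> miss, evict 5, frames {3,2,8,0}
5 -> miss, evict 3, frames {2,8,0,5}
0 -> hit
5 -> hit
0 -> hit
5 -> hit
8 -> hit
3 -> miss, evict 2, frames {8,0,5,3}
8 -> hit
0 -> hit
8 -> hit
0 -> hit
8 -> hit

{0, 3, 5, 8}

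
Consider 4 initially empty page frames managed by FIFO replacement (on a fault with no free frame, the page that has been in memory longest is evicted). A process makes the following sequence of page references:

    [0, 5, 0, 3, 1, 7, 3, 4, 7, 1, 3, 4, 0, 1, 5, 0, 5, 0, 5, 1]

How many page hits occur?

0: miss, frames (0)
5: miss, frames (0 5)
0: hit
3: miss, frames (0 5 3)
1: miss, frames (0 5 3 1)
7: miss, evict 0, frames (5 3 1 7)
3: hit
4: miss, evict 5, frames (3 1 7 4)
7: hit
1: hit
3: hit
4: hit
0: miss, evict 3, frames (1 7 4 0)
1: hit
5: miss, evict 1, frames (7 4 0 5)
0: hit
5: hit
0: hit
5: hit
1: miss, evict 7, frames (4 0 5 1)
Hits: 11.

11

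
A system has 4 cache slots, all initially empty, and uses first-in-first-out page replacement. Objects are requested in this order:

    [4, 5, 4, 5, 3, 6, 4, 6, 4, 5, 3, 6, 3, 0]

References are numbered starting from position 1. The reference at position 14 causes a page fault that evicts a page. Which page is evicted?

pos 1: 4 → miss, frames [4]
pos 2: 5 → miss, frames [4, 5]
pos 3: 4 → hit
pos 4: 5 → hit
pos 5: 3 → miss, frames [4, 5, 3]
pos 6: 6 → miss, frames [4, 5, 3, 6]
pos 7: 4 → hit
pos 8: 6 → hit
pos 9: 4 → hit
pos 10: 5 → hit
pos 11: 3 → hit
pos 12: 6 → hit
pos 13: 3 → hit
pos 14: 0 → miss, evict 4, frames [5, 3, 6, 0]
At position 14, page 4 is evicted.

4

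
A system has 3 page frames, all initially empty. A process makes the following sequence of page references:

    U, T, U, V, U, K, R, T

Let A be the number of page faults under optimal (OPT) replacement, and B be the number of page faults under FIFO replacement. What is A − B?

Under OPT: F F . F . F F . → 5 faults.
Under FIFO: F F . F . F F F → 6 faults.
A − B = 5 − 6 = -1.

-1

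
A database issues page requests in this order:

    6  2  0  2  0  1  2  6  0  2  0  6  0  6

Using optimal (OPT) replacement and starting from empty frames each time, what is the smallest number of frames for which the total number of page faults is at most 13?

2

f=1: 14 faults
f=2: 7 faults
f=3: 5 faults
f=4: 4 faults
Smallest f with faults ≤ 13 is 2.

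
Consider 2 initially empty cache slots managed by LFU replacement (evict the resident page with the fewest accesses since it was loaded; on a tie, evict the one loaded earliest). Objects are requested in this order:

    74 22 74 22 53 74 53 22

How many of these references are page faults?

5

74 -> miss, frames (74)
22 -> miss, frames (74 22)
74 -> hit
22 -> hit
53 -> miss, evict 74, frames (22 53)
74 -> miss, evict 53, frames (22 74)
53 -> miss, evict 74, frames (22 53)
22 -> hit
Page faults: 5.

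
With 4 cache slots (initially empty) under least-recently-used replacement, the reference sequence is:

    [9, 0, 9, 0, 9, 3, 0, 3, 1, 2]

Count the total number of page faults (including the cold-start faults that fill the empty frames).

9: miss, frames (9)
0: miss, frames (9 0)
9: hit
0: hit
9: hit
3: miss, frames (0 9 3)
0: hit
3: hit
1: miss, frames (9 0 3 1)
2: miss, evict 9, frames (0 3 1 2)
Page faults: 5.

5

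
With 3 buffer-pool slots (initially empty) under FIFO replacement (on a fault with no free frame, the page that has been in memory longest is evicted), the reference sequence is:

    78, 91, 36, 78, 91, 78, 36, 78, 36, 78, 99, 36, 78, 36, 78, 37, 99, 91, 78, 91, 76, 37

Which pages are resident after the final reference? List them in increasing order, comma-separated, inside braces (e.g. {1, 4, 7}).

{37, 76, 91}

78 -> miss, frames [78]
91 -> miss, frames [78, 91]
36 -> miss, frames [78, 91, 36]
78 -> hit
91 -> hit
78 -> hit
36 -> hit
78 -> hit
36 -> hit
78 -> hit
99 -> miss, evict 78, frames [91, 36, 99]
36 -> hit
78 -> miss, evict 91, frames [36, 99, 78]
36 -> hit
78 -> hit
37 -> miss, evict 36, frames [99, 78, 37]
99 -> hit
91 -> miss, evict 99, frames [78, 37, 91]
78 -> hit
91 -> hit
76 -> miss, evict 78, frames [37, 91, 76]
37 -> hit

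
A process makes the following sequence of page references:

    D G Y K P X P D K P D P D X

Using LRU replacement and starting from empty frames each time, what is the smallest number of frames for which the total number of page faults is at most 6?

f=1: 14 faults
f=2: 11 faults
f=3: 9 faults
f=4: 7 faults
f=5: 7 faults
f=6: 6 faults
Smallest f with faults ≤ 6 is 6.

6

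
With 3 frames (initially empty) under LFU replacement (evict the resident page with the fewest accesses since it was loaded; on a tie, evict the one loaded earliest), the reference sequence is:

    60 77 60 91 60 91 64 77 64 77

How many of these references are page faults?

7

60: miss, frames {60}
77: miss, frames {60,77}
60: hit
91: miss, frames {60,77,91}
60: hit
91: hit
64: miss, evict 77, frames {60,91,64}
77: miss, evict 64, frames {60,91,77}
64: miss, evict 77, frames {60,91,64}
77: miss, evict 64, frames {60,91,77}
Page faults: 7.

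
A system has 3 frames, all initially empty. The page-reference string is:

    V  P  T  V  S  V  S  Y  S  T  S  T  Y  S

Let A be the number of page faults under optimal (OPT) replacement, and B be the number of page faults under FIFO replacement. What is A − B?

Under OPT: F F F . F . . F . . . . . . → 5 faults.
Under FIFO: F F F . F F . F . F F . . . → 8 faults.
A − B = 5 − 8 = -3.

-3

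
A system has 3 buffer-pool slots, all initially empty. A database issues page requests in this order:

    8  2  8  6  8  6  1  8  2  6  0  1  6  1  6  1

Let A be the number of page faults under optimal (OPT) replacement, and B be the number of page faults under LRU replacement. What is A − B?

Under OPT: F F . F . . F . . F F . . . . . → 6 faults.
Under LRU: F F . F . . F . F F F F . . . . → 8 faults.
A − B = 6 − 8 = -2.

-2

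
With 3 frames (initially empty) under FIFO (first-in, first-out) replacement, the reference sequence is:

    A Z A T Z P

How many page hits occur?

A -> miss, frames [A]
Z -> miss, frames [A, Z]
A -> hit
T -> miss, frames [A, Z, T]
Z -> hit
P -> miss, evict A, frames [Z, T, P]
Hits: 2.

2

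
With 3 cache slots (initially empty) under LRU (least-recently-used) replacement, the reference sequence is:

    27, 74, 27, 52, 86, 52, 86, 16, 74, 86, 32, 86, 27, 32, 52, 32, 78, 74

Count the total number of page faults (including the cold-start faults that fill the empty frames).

27: miss, frames {27}
74: miss, frames {27,74}
27: hit
52: miss, frames {74,27,52}
86: miss, evict 74, frames {27,52,86}
52: hit
86: hit
16: miss, evict 27, frames {52,86,16}
74: miss, evict 52, frames {86,16,74}
86: hit
32: miss, evict 16, frames {74,86,32}
86: hit
27: miss, evict 74, frames {32,86,27}
32: hit
52: miss, evict 86, frames {27,32,52}
32: hit
78: miss, evict 27, frames {52,32,78}
74: miss, evict 52, frames {32,78,74}
Page faults: 11.

11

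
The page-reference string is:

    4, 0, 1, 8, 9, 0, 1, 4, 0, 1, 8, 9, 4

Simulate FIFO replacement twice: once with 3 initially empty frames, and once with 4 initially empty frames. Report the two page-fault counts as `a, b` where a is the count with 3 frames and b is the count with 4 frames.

3 frames: F F F F F F F F . . F F . → 10 faults.
4 frames: F F F F F . . F F F F F F → 11 faults.
11 > 10: adding a frame increased faults — Belady's anomaly.

10, 11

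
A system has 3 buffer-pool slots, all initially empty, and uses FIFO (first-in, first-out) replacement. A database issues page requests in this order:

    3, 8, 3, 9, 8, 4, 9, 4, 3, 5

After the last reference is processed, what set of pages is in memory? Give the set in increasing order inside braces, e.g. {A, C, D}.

{3, 4, 5}

3 -> miss, frames [3]
8 -> miss, frames [3, 8]
3 -> hit
9 -> miss, frames [3, 8, 9]
8 -> hit
4 -> miss, evict 3, frames [8, 9, 4]
9 -> hit
4 -> hit
3 -> miss, evict 8, frames [9, 4, 3]
5 -> miss, evict 9, frames [4, 3, 5]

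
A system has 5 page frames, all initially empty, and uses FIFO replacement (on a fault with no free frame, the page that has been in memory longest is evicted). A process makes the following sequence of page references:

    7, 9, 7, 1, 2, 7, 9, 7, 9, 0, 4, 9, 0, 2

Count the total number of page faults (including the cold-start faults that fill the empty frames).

7 -> fault, frames (7)
9 -> fault, frames (7 9)
7 -> hit
1 -> fault, frames (7 9 1)
2 -> fault, frames (7 9 1 2)
7 -> hit
9 -> hit
7 -> hit
9 -> hit
0 -> fault, frames (7 9 1 2 0)
4 -> fault, evict 7, frames (9 1 2 0 4)
9 -> hit
0 -> hit
2 -> hit
Page faults: 6.

6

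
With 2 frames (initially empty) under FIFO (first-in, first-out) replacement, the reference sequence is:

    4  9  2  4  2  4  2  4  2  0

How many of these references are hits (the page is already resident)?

4 → miss, frames [4]
9 → miss, frames [4, 9]
2 → miss, evict 4, frames [9, 2]
4 → miss, evict 9, frames [2, 4]
2 → hit
4 → hit
2 → hit
4 → hit
2 → hit
0 → miss, evict 2, frames [4, 0]
Hits: 5.

5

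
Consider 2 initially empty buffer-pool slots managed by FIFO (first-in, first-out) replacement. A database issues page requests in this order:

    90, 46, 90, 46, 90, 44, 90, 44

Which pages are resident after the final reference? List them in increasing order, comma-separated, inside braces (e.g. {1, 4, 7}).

90 → miss, frames (90)
46 → miss, frames (90 46)
90 → hit
46 → hit
90 → hit
44 → miss, evict 90, frames (46 44)
90 → miss, evict 46, frames (44 90)
44 → hit

{44, 90}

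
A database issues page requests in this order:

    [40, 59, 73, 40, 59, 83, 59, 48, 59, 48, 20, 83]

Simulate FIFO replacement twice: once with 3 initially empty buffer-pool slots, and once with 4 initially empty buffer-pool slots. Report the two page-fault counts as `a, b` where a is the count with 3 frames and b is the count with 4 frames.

3 frames: F F F . . F . F F . F F → 8 faults.
4 frames: F F F . . F . F . . F . → 6 faults.
6 < 8: adding a frame reduced faults, as is typical.

8, 6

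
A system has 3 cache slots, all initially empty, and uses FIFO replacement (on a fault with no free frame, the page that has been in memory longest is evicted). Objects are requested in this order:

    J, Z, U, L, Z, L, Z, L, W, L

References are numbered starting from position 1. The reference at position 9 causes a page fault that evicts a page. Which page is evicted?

pos 1: J -> miss, frames {J}
pos 2: Z -> miss, frames {J,Z}
pos 3: U -> miss, frames {J,Z,U}
pos 4: L -> miss, evict J, frames {Z,U,L}
pos 5: Z -> hit
pos 6: L -> hit
pos 7: Z -> hit
pos 8: L -> hit
pos 9: W -> miss, evict Z, frames {U,L,W}
At position 9, page Z is evicted.

Z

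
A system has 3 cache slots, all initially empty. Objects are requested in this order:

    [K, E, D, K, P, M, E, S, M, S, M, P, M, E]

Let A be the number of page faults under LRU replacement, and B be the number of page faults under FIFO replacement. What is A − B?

Under LRU: F F F . F F F F . . . F . F → 9 faults.
Under FIFO: F F F . F F F F . . . F F F → 10 faults.
A − B = 9 − 10 = -1.

-1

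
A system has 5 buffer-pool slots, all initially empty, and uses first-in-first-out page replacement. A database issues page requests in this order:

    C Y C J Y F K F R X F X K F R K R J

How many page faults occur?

C → fault, frames {C}
Y → fault, frames {C,Y}
C → hit
J → fault, frames {C,Y,J}
Y → hit
F → fault, frames {C,Y,J,F}
K → fault, frames {C,Y,J,F,K}
F → hit
R → fault, evict C, frames {Y,J,F,K,R}
X → fault, evict Y, frames {J,F,K,R,X}
F → hit
X → hit
K → hit
F → hit
R → hit
K → hit
R → hit
J → hit
Page faults: 7.

7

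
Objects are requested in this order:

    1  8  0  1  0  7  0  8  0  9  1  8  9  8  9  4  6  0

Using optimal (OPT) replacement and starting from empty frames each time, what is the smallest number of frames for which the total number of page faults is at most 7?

4

f=1: 18 faults
f=2: 11 faults
f=3: 9 faults
f=4: 7 faults
f=5: 7 faults
f=6: 7 faults
f=7: 7 faults
Smallest f with faults ≤ 7 is 4.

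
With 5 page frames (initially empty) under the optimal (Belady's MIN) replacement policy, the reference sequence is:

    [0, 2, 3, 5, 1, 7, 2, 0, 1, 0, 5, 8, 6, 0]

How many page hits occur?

0 → fault, frames (0)
2 → fault, frames (0 2)
3 → fault, frames (0 2 3)
5 → fault, frames (0 2 3 5)
1 → fault, frames (0 2 3 5 1)
7 → fault, evict 3, frames (0 2 5 1 7)
2 → hit
0 → hit
1 → hit
0 → hit
5 → hit
8 → fault, evict 7, frames (0 2 5 1 8)
6 → fault, evict 8, frames (0 2 5 1 6)
0 → hit
Hits: 6.

6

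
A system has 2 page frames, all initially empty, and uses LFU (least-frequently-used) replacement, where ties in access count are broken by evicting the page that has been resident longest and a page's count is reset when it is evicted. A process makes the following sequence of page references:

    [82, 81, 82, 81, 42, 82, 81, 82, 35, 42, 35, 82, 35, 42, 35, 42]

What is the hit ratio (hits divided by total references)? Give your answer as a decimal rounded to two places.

82: miss, frames [82]
81: miss, frames [82, 81]
82: hit
81: hit
42: miss, evict 82, frames [81, 42]
82: miss, evict 42, frames [81, 82]
81: hit
82: hit
35: miss, evict 82, frames [81, 35]
42: miss, evict 35, frames [81, 42]
35: miss, evict 42, frames [81, 35]
82: miss, evict 35, frames [81, 82]
35: miss, evict 82, frames [81, 35]
42: miss, evict 35, frames [81, 42]
35: miss, evict 42, frames [81, 35]
42: miss, evict 35, frames [81, 42]
Hits: 4 of 16 references → 4/16 = 0.2500.

0.25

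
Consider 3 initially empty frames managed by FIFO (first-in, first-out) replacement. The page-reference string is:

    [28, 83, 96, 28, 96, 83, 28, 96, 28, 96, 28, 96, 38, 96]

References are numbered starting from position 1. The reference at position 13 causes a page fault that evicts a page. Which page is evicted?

pos 1: 28: miss, frames [28]
pos 2: 83: miss, frames [28, 83]
pos 3: 96: miss, frames [28, 83, 96]
pos 4: 28: hit
pos 5: 96: hit
pos 6: 83: hit
pos 7: 28: hit
pos 8: 96: hit
pos 9: 28: hit
pos 10: 96: hit
pos 11: 28: hit
pos 12: 96: hit
pos 13: 38: miss, evict 28, frames [83, 96, 38]
At position 13, page 28 is evicted.

28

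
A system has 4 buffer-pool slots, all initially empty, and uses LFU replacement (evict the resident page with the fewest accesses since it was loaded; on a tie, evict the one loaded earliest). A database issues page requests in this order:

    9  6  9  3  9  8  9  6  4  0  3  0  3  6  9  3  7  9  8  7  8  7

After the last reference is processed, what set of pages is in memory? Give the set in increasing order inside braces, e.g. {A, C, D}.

9 → miss, frames [9]
6 → miss, frames [9, 6]
9 → hit
3 → miss, frames [9, 6, 3]
9 → hit
8 → miss, frames [9, 6, 3, 8]
9 → hit
6 → hit
4 → miss, evict 3, frames [9, 6, 8, 4]
0 → miss, evict 8, frames [9, 6, 4, 0]
3 → miss, evict 4, frames [9, 6, 0, 3]
0 → hit
3 → hit
6 → hit
9 → hit
3 → hit
7 → miss, evict 0, frames [9, 6, 3, 7]
9 → hit
8 → miss, evict 7, frames [9, 6, 3, 8]
7 → miss, evict 8, frames [9, 6, 3, 7]
8 → miss, evict 7, frames [9, 6, 3, 8]
7 → miss, evict 8, frames [9, 6, 3, 7]

{3, 6, 7, 9}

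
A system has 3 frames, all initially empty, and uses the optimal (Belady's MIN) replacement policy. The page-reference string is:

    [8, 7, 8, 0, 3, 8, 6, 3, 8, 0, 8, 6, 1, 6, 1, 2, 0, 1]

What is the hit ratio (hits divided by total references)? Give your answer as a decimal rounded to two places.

0.56

8 -> miss, frames {8}
7 -> miss, frames {8,7}
8 -> hit
0 -> miss, frames {8,7,0}
3 -> miss, evict 7, frames {8,0,3}
8 -> hit
6 -> miss, evict 0, frames {8,3,6}
3 -> hit
8 -> hit
0 -> miss, evict 3, frames {8,6,0}
8 -> hit
6 -> hit
1 -> miss, evict 8, frames {6,0,1}
6 -> hit
1 -> hit
2 -> miss, evict 6, frames {0,1,2}
0 -> hit
1 -> hit
Hits: 10 of 18 references → 10/18 = 0.5556.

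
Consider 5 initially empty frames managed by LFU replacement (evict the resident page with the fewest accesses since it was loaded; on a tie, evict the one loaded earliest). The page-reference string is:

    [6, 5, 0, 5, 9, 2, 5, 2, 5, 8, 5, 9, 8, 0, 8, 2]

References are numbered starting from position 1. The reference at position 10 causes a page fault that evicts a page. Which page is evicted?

pos 1: 6 → miss, frames {6}
pos 2: 5 → miss, frames {6,5}
pos 3: 0 → miss, frames {6,5,0}
pos 4: 5 → hit
pos 5: 9 → miss, frames {6,5,0,9}
pos 6: 2 → miss, frames {6,5,0,9,2}
pos 7: 5 → hit
pos 8: 2 → hit
pos 9: 5 → hit
pos 10: 8 → miss, evict 6, frames {5,0,9,2,8}
At position 10, page 6 is evicted.

6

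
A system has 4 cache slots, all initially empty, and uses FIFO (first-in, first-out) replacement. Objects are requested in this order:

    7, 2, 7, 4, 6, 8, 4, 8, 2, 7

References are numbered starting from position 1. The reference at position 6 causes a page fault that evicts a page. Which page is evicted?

7

pos 1: 7 → fault, frames (7)
pos 2: 2 → fault, frames (7 2)
pos 3: 7 → hit
pos 4: 4 → fault, frames (7 2 4)
pos 5: 6 → fault, frames (7 2 4 6)
pos 6: 8 → fault, evict 7, frames (2 4 6 8)
At position 6, page 7 is evicted.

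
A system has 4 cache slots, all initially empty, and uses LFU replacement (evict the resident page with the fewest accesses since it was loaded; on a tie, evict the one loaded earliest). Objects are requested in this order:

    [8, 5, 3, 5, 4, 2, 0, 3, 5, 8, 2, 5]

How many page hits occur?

8 -> miss, frames {8}
5 -> miss, frames {8,5}
3 -> miss, frames {8,5,3}
5 -> hit
4 -> miss, frames {8,5,3,4}
2 -> miss, evict 8, frames {5,3,4,2}
0 -> miss, evict 3, frames {5,4,2,0}
3 -> miss, evict 4, frames {5,2,0,3}
5 -> hit
8 -> miss, evict 2, frames {5,0,3,8}
2 -> miss, evict 0, frames {5,3,8,2}
5 -> hit
Hits: 3.

3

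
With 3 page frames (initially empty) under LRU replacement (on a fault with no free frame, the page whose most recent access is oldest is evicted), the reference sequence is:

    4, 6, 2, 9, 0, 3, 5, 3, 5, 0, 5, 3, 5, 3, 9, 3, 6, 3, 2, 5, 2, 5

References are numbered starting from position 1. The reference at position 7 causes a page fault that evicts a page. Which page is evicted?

pos 1: 4: miss, frames (4)
pos 2: 6: miss, frames (4 6)
pos 3: 2: miss, frames (4 6 2)
pos 4: 9: miss, evict 4, frames (6 2 9)
pos 5: 0: miss, evict 6, frames (2 9 0)
pos 6: 3: miss, evict 2, frames (9 0 3)
pos 7: 5: miss, evict 9, frames (0 3 5)
At position 7, page 9 is evicted.

9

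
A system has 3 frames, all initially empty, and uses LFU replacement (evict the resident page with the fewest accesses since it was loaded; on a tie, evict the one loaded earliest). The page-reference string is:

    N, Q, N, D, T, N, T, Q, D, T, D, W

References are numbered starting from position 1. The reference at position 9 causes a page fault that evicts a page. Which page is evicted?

Q

pos 1: N -> miss, frames (N)
pos 2: Q -> miss, frames (N Q)
pos 3: N -> hit
pos 4: D -> miss, frames (N Q D)
pos 5: T -> miss, evict Q, frames (N D T)
pos 6: N -> hit
pos 7: T -> hit
pos 8: Q -> miss, evict D, frames (N T Q)
pos 9: D -> miss, evict Q, frames (N T D)
At position 9, page Q is evicted.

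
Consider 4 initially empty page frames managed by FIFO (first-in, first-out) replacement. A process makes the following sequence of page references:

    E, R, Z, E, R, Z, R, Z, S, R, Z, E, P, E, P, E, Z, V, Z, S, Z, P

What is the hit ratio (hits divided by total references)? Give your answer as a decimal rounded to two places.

0.55

E: fault, frames {E}
R: fault, frames {E,R}
Z: fault, frames {E,R,Z}
E: hit
R: hit
Z: hit
R: hit
Z: hit
S: fault, frames {E,R,Z,S}
R: hit
Z: hit
E: hit
P: fault, evict E, frames {R,Z,S,P}
E: fault, evict R, frames {Z,S,P,E}
P: hit
E: hit
Z: hit
V: fault, evict Z, frames {S,P,E,V}
Z: fault, evict S, frames {P,E,V,Z}
S: fault, evict P, frames {E,V,Z,S}
Z: hit
P: fault, evict E, frames {V,Z,S,P}
Hits: 12 of 22 references → 12/22 = 0.5455.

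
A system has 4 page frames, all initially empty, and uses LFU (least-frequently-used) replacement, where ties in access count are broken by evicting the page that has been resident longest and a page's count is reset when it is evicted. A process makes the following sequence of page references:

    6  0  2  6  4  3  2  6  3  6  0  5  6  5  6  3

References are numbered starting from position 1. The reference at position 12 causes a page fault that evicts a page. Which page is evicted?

0

pos 1: 6: fault, frames (6)
pos 2: 0: fault, frames (6 0)
pos 3: 2: fault, frames (6 0 2)
pos 4: 6: hit
pos 5: 4: fault, frames (6 0 2 4)
pos 6: 3: fault, evict 0, frames (6 2 4 3)
pos 7: 2: hit
pos 8: 6: hit
pos 9: 3: hit
pos 10: 6: hit
pos 11: 0: fault, evict 4, frames (6 2 3 0)
pos 12: 5: fault, evict 0, frames (6 2 3 5)
At position 12, page 0 is evicted.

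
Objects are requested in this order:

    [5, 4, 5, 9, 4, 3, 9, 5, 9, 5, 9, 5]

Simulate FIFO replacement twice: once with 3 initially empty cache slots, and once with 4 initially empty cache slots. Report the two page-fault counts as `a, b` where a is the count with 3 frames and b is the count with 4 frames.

3 frames: F F . F . F . F . . . . → 5 faults.
4 frames: F F . F . F . . . . . . → 4 faults.
4 < 5: adding a frame reduced faults, as is typical.

5, 4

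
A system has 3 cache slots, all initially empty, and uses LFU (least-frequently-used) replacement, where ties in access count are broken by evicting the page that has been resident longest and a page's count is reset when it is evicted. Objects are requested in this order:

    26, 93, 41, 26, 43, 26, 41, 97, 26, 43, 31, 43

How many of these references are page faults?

8

26: miss, frames [26]
93: miss, frames [26, 93]
41: miss, frames [26, 93, 41]
26: hit
43: miss, evict 93, frames [26, 41, 43]
26: hit
41: hit
97: miss, evict 43, frames [26, 41, 97]
26: hit
43: miss, evict 97, frames [26, 41, 43]
31: miss, evict 43, frames [26, 41, 31]
43: miss, evict 31, frames [26, 41, 43]
Page faults: 8.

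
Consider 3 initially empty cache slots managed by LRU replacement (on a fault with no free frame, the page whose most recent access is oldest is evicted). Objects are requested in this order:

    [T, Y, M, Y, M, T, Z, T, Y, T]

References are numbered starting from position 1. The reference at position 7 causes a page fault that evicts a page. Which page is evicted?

pos 1: T -> miss, frames [T]
pos 2: Y -> miss, frames [T, Y]
pos 3: M -> miss, frames [T, Y, M]
pos 4: Y -> hit
pos 5: M -> hit
pos 6: T -> hit
pos 7: Z -> miss, evict Y, frames [M, T, Z]
At position 7, page Y is evicted.

Y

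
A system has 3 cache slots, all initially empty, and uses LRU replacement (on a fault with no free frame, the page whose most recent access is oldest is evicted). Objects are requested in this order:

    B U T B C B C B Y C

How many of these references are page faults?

5

B → miss, frames [B]
U → miss, frames [B, U]
T → miss, frames [B, U, T]
B → hit
C → miss, evict U, frames [T, B, C]
B → hit
C → hit
B → hit
Y → miss, evict T, frames [C, B, Y]
C → hit
Page faults: 5.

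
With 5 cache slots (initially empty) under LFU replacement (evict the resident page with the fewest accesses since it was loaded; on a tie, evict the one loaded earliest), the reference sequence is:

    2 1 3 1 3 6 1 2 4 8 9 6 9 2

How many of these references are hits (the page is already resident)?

2: miss, frames [2]
1: miss, frames [2, 1]
3: miss, frames [2, 1, 3]
1: hit
3: hit
6: miss, frames [2, 1, 3, 6]
1: hit
2: hit
4: miss, frames [2, 1, 3, 6, 4]
8: miss, evict 6, frames [2, 1, 3, 4, 8]
9: miss, evict 4, frames [2, 1, 3, 8, 9]
6: miss, evict 8, frames [2, 1, 3, 9, 6]
9: hit
2: hit
Hits: 6.

6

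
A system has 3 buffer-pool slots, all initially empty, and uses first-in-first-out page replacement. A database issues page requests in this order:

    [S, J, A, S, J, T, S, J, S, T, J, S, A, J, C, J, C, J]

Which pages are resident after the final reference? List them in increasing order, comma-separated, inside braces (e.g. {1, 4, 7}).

S -> miss, frames [S]
J -> miss, frames [S, J]
A -> miss, frames [S, J, A]
S -> hit
J -> hit
T -> miss, evict S, frames [J, A, T]
S -> miss, evict J, frames [A, T, S]
J -> miss, evict A, frames [T, S, J]
S -> hit
T -> hit
J -> hit
S -> hit
A -> miss, evict T, frames [S, J, A]
J -> hit
C -> miss, evict S, frames [J, A, C]
J -> hit
C -> hit
J -> hit

{A, C, J}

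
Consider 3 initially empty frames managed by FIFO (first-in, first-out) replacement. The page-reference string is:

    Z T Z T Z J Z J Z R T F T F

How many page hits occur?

8

Z -> miss, frames [Z]
T -> miss, frames [Z, T]
Z -> hit
T -> hit
Z -> hit
J -> miss, frames [Z, T, J]
Z -> hit
J -> hit
Z -> hit
R -> miss, evict Z, frames [T, J, R]
T -> hit
F -> miss, evict T, frames [J, R, F]
T -> miss, evict J, frames [R, F, T]
F -> hit
Hits: 8.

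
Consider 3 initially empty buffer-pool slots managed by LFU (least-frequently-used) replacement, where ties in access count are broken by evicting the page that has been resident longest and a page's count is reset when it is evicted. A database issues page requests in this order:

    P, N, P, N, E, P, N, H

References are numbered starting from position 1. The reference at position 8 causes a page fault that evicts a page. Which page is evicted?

pos 1: P: miss, frames {P}
pos 2: N: miss, frames {P,N}
pos 3: P: hit
pos 4: N: hit
pos 5: E: miss, frames {P,N,E}
pos 6: P: hit
pos 7: N: hit
pos 8: H: miss, evict E, frames {P,N,H}
At position 8, page E is evicted.

E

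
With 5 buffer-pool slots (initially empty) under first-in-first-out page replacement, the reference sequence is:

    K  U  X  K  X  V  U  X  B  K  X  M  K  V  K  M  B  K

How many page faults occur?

K: fault, frames [K]
U: fault, frames [K, U]
X: fault, frames [K, U, X]
K: hit
X: hit
V: fault, frames [K, U, X, V]
U: hit
X: hit
B: fault, frames [K, U, X, V, B]
K: hit
X: hit
M: fault, evict K, frames [U, X, V, B, M]
K: fault, evict U, frames [X, V, B, M, K]
V: hit
K: hit
M: hit
B: hit
K: hit
Page faults: 7.

7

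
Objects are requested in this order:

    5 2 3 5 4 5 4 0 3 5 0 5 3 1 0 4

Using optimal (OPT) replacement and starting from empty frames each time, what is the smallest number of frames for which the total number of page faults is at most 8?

f=1: 16 faults
f=2: 10 faults
f=3: 7 faults
f=4: 6 faults
f=5: 6 faults
f=6: 6 faults
Smallest f with faults ≤ 8 is 3.

3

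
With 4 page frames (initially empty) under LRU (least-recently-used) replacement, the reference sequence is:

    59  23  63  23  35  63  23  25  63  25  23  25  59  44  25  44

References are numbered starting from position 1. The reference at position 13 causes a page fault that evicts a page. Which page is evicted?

35

pos 1: 59 → miss, frames (59)
pos 2: 23 → miss, frames (59 23)
pos 3: 63 → miss, frames (59 23 63)
pos 4: 23 → hit
pos 5: 35 → miss, frames (59 63 23 35)
pos 6: 63 → hit
pos 7: 23 → hit
pos 8: 25 → miss, evict 59, frames (35 63 23 25)
pos 9: 63 → hit
pos 10: 25 → hit
pos 11: 23 → hit
pos 12: 25 → hit
pos 13: 59 → miss, evict 35, frames (63 23 25 59)
At position 13, page 35 is evicted.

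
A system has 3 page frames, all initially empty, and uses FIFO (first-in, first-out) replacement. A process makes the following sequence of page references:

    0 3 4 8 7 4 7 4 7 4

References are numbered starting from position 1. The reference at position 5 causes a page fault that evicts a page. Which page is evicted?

3

pos 1: 0: fault, frames (0)
pos 2: 3: fault, frames (0 3)
pos 3: 4: fault, frames (0 3 4)
pos 4: 8: fault, evict 0, frames (3 4 8)
pos 5: 7: fault, evict 3, frames (4 8 7)
At position 5, page 3 is evicted.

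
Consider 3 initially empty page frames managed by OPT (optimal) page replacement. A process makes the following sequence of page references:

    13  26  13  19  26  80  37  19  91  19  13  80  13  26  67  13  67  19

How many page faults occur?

9

13 -> fault, frames (13)
26 -> fault, frames (13 26)
13 -> hit
19 -> fault, frames (13 26 19)
26 -> hit
80 -> fault, evict 26, frames (13 19 80)
37 -> fault, evict 80, frames (13 19 37)
19 -> hit
91 -> fault, evict 37, frames (13 19 91)
19 -> hit
13 -> hit
80 -> fault, evict 91, frames (13 19 80)
13 -> hit
26 -> fault, evict 80, frames (13 19 26)
67 -> fault, evict 26, frames (13 19 67)
13 -> hit
67 -> hit
19 -> hit
Page faults: 9.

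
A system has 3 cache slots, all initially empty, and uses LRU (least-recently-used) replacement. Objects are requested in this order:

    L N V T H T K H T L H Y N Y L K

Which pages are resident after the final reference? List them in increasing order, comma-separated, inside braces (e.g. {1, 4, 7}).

{K, L, Y}

L: fault, frames (L)
N: fault, frames (L N)
V: fault, frames (L N V)
T: fault, evict L, frames (N V T)
H: fault, evict N, frames (V T H)
T: hit
K: fault, evict V, frames (H T K)
H: hit
T: hit
L: fault, evict K, frames (H T L)
H: hit
Y: fault, evict T, frames (L H Y)
N: fault, evict L, frames (H Y N)
Y: hit
L: fault, evict H, frames (N Y L)
K: fault, evict N, frames (Y L K)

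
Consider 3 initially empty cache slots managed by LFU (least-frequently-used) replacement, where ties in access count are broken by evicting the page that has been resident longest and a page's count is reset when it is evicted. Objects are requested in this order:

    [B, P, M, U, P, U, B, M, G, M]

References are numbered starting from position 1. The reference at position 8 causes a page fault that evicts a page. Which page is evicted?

B

pos 1: B -> fault, frames [B]
pos 2: P -> fault, frames [B, P]
pos 3: M -> fault, frames [B, P, M]
pos 4: U -> fault, evict B, frames [P, M, U]
pos 5: P -> hit
pos 6: U -> hit
pos 7: B -> fault, evict M, frames [P, U, B]
pos 8: M -> fault, evict B, frames [P, U, M]
At position 8, page B is evicted.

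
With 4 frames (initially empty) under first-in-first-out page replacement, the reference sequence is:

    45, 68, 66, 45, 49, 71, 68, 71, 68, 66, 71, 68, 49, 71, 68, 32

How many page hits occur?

10

45: miss, frames {45}
68: miss, frames {45,68}
66: miss, frames {45,68,66}
45: hit
49: miss, frames {45,68,66,49}
71: miss, evict 45, frames {68,66,49,71}
68: hit
71: hit
68: hit
66: hit
71: hit
68: hit
49: hit
71: hit
68: hit
32: miss, evict 68, frames {66,49,71,32}
Hits: 10.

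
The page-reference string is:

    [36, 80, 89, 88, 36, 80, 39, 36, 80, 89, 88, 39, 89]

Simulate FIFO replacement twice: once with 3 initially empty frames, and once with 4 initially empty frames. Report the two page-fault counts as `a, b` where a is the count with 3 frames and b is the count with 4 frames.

9, 10

3 frames: F F F F F F F . . F F . . → 9 faults.
4 frames: F F F F . . F F F F F F . → 10 faults.
10 > 9: adding a frame increased faults — Belady's anomaly.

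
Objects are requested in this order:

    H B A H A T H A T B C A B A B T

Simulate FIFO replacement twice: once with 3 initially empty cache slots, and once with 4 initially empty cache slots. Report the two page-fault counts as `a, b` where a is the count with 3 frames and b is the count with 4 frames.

9, 5

3 frames: F F F . . F F . . F F F . . . F → 9 faults.
4 frames: F F F . . F . . . . F . . . . . → 5 faults.
5 < 9: adding a frame reduced faults, as is typical.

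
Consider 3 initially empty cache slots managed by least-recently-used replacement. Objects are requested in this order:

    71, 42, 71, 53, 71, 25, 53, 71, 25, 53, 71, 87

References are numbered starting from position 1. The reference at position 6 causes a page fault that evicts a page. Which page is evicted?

pos 1: 71 -> fault, frames [71]
pos 2: 42 -> fault, frames [71, 42]
pos 3: 71 -> hit
pos 4: 53 -> fault, frames [42, 71, 53]
pos 5: 71 -> hit
pos 6: 25 -> fault, evict 42, frames [53, 71, 25]
At position 6, page 42 is evicted.

42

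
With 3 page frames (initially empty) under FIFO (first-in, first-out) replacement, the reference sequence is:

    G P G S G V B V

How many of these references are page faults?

5

G → miss, frames [G]
P → miss, frames [G, P]
G → hit
S → miss, frames [G, P, S]
G → hit
V → miss, evict G, frames [P, S, V]
B → miss, evict P, frames [S, V, B]
V → hit
Page faults: 5.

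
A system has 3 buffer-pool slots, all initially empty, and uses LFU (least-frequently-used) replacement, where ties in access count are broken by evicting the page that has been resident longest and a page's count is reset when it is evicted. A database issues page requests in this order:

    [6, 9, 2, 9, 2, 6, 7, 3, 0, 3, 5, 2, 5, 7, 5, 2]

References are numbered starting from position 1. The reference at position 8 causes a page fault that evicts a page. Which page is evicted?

7

pos 1: 6: miss, frames {6}
pos 2: 9: miss, frames {6,9}
pos 3: 2: miss, frames {6,9,2}
pos 4: 9: hit
pos 5: 2: hit
pos 6: 6: hit
pos 7: 7: miss, evict 6, frames {9,2,7}
pos 8: 3: miss, evict 7, frames {9,2,3}
At position 8, page 7 is evicted.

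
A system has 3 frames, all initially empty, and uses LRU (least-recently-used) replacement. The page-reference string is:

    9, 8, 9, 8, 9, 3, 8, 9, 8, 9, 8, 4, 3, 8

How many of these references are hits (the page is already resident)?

9

9 -> fault, frames {9}
8 -> fault, frames {9,8}
9 -> hit
8 -> hit
9 -> hit
3 -> fault, frames {8,9,3}
8 -> hit
9 -> hit
8 -> hit
9 -> hit
8 -> hit
4 -> fault, evict 3, frames {9,8,4}
3 -> fault, evict 9, frames {8,4,3}
8 -> hit
Hits: 9.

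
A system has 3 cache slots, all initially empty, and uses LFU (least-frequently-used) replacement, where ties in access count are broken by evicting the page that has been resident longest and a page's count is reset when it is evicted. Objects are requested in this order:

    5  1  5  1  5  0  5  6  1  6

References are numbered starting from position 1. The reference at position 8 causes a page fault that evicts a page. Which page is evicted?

0

pos 1: 5: fault, frames (5)
pos 2: 1: fault, frames (5 1)
pos 3: 5: hit
pos 4: 1: hit
pos 5: 5: hit
pos 6: 0: fault, frames (5 1 0)
pos 7: 5: hit
pos 8: 6: fault, evict 0, frames (5 1 6)
At position 8, page 0 is evicted.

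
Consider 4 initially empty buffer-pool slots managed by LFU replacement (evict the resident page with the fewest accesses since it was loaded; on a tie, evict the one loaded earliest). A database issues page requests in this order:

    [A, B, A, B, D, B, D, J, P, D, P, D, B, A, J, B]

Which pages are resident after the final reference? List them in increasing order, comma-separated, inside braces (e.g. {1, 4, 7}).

A → miss, frames {A}
B → miss, frames {A,B}
A → hit
B → hit
D → miss, frames {A,B,D}
B → hit
D → hit
J → miss, frames {A,B,D,J}
P → miss, evict J, frames {A,B,D,P}
D → hit
P → hit
D → hit
B → hit
A → hit
J → miss, evict P, frames {A,B,D,J}
B → hit

{A, B, D, J}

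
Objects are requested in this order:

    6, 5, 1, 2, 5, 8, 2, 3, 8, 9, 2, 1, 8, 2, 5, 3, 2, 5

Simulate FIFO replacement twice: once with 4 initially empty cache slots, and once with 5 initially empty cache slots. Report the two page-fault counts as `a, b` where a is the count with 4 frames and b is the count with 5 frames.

4 frames: F F F F . F . F . F . F . F F F . . → 11 faults.
5 frames: F F F F . F . F . F . . . . F . . . → 8 faults.
8 < 11: adding a frame reduced faults, as is typical.

11, 8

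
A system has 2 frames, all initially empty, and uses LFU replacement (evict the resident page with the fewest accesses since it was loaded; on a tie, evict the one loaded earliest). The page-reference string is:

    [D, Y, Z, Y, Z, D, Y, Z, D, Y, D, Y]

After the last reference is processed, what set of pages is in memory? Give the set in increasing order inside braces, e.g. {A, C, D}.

D: miss, frames (D)
Y: miss, frames (D Y)
Z: miss, evict D, frames (Y Z)
Y: hit
Z: hit
D: miss, evict Y, frames (Z D)
Y: miss, evict D, frames (Z Y)
Z: hit
D: miss, evict Y, frames (Z D)
Y: miss, evict D, frames (Z Y)
D: miss, evict Y, frames (Z D)
Y: miss, evict D, frames (Z Y)

{Y, Z}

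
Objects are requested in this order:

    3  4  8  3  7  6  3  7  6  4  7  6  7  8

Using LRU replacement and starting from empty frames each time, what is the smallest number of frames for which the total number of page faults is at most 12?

f=1: 14 faults
f=2: 13 faults
f=3: 7 faults
f=4: 7 faults
f=5: 5 faults
Smallest f with faults ≤ 12 is 3.

3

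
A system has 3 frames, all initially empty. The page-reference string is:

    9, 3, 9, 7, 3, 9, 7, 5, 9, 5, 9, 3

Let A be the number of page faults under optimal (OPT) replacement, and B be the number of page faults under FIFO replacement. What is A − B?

Under OPT: F F . F . . . F . . . . → 4 faults.
Under FIFO: F F . F . . . F F . . F → 6 faults.
A − B = 4 − 6 = -2.

-2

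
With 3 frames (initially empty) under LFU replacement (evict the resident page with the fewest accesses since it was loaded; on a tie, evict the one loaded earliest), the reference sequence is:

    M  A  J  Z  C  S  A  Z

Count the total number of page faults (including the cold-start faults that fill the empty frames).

8

M → miss, frames (M)
A → miss, frames (M A)
J → miss, frames (M A J)
Z → miss, evict M, frames (A J Z)
C → miss, evict A, frames (J Z C)
S → miss, evict J, frames (Z C S)
A → miss, evict Z, frames (C S A)
Z → miss, evict C, frames (S A Z)
Page faults: 8.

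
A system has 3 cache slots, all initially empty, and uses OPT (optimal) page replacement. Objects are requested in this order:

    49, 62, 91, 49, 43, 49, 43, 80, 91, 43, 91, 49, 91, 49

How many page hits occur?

49: fault, frames [49]
62: fault, frames [49, 62]
91: fault, frames [49, 62, 91]
49: hit
43: fault, evict 62, frames [49, 91, 43]
49: hit
43: hit
80: fault, evict 49, frames [91, 43, 80]
91: hit
43: hit
91: hit
49: fault, evict 80, frames [91, 43, 49]
91: hit
49: hit
Hits: 8.

8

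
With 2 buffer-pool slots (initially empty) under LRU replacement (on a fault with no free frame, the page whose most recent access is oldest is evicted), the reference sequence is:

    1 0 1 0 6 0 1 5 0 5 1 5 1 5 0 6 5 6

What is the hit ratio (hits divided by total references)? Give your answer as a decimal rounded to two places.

1 → fault, frames [1]
0 → fault, frames [1, 0]
1 → hit
0 → hit
6 → fault, evict 1, frames [0, 6]
0 → hit
1 → fault, evict 6, frames [0, 1]
5 → fault, evict 0, frames [1, 5]
0 → fault, evict 1, frames [5, 0]
5 → hit
1 → fault, evict 0, frames [5, 1]
5 → hit
1 → hit
5 → hit
0 → fault, evict 1, frames [5, 0]
6 → fault, evict 5, frames [0, 6]
5 → fault, evict 0, frames [6, 5]
6 → hit
Hits: 8 of 18 references → 8/18 = 0.4444.

0.44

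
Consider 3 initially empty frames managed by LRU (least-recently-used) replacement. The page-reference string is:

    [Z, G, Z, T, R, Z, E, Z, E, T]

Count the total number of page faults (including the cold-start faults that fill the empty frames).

Z → fault, frames {Z}
G → fault, frames {Z,G}
Z → hit
T → fault, frames {G,Z,T}
R → fault, evict G, frames {Z,T,R}
Z → hit
E → fault, evict T, frames {R,Z,E}
Z → hit
E → hit
T → fault, evict R, frames {Z,E,T}
Page faults: 6.

6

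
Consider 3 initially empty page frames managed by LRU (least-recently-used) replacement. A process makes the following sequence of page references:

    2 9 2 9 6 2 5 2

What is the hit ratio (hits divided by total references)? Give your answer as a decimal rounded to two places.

2: miss, frames (2)
9: miss, frames (2 9)
2: hit
9: hit
6: miss, frames (2 9 6)
2: hit
5: miss, evict 9, frames (6 2 5)
2: hit
Hits: 4 of 8 references → 4/8 = 0.5000.

0.50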